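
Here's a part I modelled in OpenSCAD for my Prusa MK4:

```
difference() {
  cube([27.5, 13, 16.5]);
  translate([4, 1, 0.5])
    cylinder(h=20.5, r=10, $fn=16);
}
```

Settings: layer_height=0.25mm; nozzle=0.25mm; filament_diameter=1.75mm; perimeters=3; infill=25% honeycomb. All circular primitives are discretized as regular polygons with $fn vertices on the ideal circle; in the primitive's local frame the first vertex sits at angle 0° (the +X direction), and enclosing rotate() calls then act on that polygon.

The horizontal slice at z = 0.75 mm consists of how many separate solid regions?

At z = 0.75 mm: the 27.5×13 cube contributes its full rectangle; the r=10 cylinder at (4, 1) contributes a regular 16-gon of circumradius 10; After the difference (first − rest): starting from the 27.5×13 cube, the r=10 cylinder at (4, 1) partially overlaps it — only the 128.84 mm² overlap (of its 306.15 mm²) is removed, clipping the outline — 1 connected region. The result has 1 disconnected region.

1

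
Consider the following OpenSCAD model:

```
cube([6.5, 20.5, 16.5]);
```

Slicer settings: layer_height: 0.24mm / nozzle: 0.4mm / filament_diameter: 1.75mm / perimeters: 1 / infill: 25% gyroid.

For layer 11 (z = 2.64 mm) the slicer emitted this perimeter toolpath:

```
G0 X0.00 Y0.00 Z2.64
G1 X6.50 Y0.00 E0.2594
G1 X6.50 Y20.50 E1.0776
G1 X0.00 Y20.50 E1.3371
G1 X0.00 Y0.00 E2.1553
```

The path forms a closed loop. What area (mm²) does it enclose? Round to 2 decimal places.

Apply the shoelace formula to the sequence of (X, Y) vertices; enclosed area = 133.25 mm².

133.25 mm²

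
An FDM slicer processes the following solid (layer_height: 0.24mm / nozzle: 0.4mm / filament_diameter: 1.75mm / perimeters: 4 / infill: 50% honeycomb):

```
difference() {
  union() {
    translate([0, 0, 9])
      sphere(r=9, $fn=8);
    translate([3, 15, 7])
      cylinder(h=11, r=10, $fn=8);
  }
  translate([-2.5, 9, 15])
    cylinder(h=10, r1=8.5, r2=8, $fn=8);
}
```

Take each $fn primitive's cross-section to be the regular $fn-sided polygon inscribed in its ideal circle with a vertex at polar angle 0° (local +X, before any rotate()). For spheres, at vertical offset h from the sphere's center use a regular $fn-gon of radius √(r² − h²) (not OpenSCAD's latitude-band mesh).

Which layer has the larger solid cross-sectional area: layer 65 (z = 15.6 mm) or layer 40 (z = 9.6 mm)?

layer 40 (z = 9.6 mm)

Layer 65 (z = 15.6): the r=9 sphere contributes a regular 8-gon of circumradius √(9²−6.6²) = 6.119 (area = (8/2)·6.119²·sin(360°/8) = 105.90 mm²); the cylinder at (3, 15): section is a regular 8-gon, circumradius r=10 (area = (8/2)·10.000²·sin(360°/8) = 282.84 mm²); Taking the union: the 2 present regions are separate (no shared area or edge), so areas and boundary lengths simply add and each stays a separate island — area = 388.74 mm²; the cone at (-2.5, 9) contributes a regular 8-gon of circumradius 8.470 (interpolated between r1=8.5 and r2=8 at t=0.060) (area = (8/2)·8.470²·sin(360°/8) = 202.91 mm²); Taking the first minus the rest: starting from that combined region (388.74 mm²), the cone at (-2.5, 9) partially overlaps it — only the 134.69 mm² overlap (of its 202.91 mm²) is removed, clipping the outline — area = 254.05 mm². So its area = 254.05 mm². Layer 40 (z = 9.6): the r=9 sphere slices to a regular 8-gon of circumradius 8.980 (√(r²−h²) with h=0.6 from center) (area = (8/2)·8.980²·sin(360°/8) = 228.08 mm²); the r=10 cylinder at (3, 15) gives a regular 8-gon of circumradius 10 (constant along its height) (area = (8/2)·10.000²·sin(360°/8) = 282.84 mm²); Combining (union): the regions partially overlap — summed areas 510.93 mm² minus the doubly-counted overlap 17.26 mm² gives 493.67 mm² — area = 493.67 mm²; the cone at (-2.5, 9) is absent (z outside [15, 25]); Subtracting the remaining from the first: none of the subtracted shapes is present at this height, so that combined region is unchanged — area = 493.67 mm². So its area = 493.67 mm². Layer 40 is larger (493.67 vs 254.05 mm²).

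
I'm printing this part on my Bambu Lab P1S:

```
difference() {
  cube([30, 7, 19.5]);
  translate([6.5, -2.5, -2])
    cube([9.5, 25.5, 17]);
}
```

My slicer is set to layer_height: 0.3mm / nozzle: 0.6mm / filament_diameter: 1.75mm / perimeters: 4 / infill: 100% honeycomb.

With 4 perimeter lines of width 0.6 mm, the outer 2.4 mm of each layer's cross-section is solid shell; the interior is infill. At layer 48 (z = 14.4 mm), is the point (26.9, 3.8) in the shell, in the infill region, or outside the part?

infill

At z = 14.4 mm: the cube (footprint 30×7) is included at this height; the 9.5×25.5 cube at (6.5, -2.5) contributes its full rectangle; Subtracting the remaining from the first: starting from the 30×7 cube, the 9.5×25.5 cube at (6.5, -2.5) partially overlaps it — only the 66.50 mm² overlap (of its 242.25 mm²) is removed, clipping the outline — 2 connected regions. Overall, the cross-section has 2 separate islands. The nearest boundary edge runs (30.00, 7.00)→(30.00, 0.00); distance from the point to it = 3.10 mm. (Shell/infill is judged within the island containing the point — the largest one.) The point is inside the cross-section and 3.10 mm from the nearest boundary — more than the 2.4 mm shell width (4 × 0.6), so it's in the infill interior.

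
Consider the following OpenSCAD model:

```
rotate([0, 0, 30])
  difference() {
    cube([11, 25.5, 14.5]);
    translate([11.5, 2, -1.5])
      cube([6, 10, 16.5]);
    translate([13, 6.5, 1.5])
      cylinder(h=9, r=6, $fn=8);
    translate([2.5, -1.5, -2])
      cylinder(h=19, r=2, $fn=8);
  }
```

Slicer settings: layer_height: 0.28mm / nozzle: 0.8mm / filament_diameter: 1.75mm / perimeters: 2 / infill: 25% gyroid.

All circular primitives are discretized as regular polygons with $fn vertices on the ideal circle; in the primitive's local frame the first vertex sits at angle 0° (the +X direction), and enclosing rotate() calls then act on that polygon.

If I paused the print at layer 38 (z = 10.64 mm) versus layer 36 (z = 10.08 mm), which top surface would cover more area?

Layer 38 (z = 10.64): the cube (footprint 11×25.5) is included at this height (area 280.50 mm²); the cube at (11.5, 2) is present — its section is the full 6×10 rectangle (area 60.00 mm²); the cylinder at (13, 6.5) does not reach this height (z outside [1.5, 10.5]); the r=2 cylinder at (2.5, -1.5) gives a regular 8-gon of circumradius 2 (constant along its height) (area = (8/2)·2.000²·sin(360°/8) = 11.31 mm²); Subtracting the remaining from the first: starting from the 11×25.5 cube (280.50 mm²), the 6×10 cube at (11.5, 2) misses the remaining region (no effect); the r=2 cylinder at (2.5, -1.5) partially overlaps it — only the 0.60 mm² overlap (of its 11.31 mm²) is removed, clipping the outline — area = 279.90 mm²; (rotated 30° about Z; rotation is an isometry so areas/perimeters/island counts are preserved). So its area = 279.90 mm². Layer 36 (z = 10.08): the cube (footprint 11×25.5) is included at this height (area 280.50 mm²); the cube at (11.5, 2) is present — its section is the full 6×10 rectangle (area 60.00 mm²); the cylinder at (13, 6.5): section is a regular 8-gon, circumradius r=6 (area = (8/2)·6.000²·sin(360°/8) = 101.82 mm²); the r=2 cylinder at (2.5, -1.5) contributes a regular 8-gon of circumradius 2 (area = (8/2)·2.000²·sin(360°/8) = 11.31 mm²); Subtracting the remaining from the first: starting from the 11×25.5 cube (280.50 mm²), the 6×10 cube at (11.5, 2) misses the remaining region (no effect); the r=6 cylinder at (13, 6.5) partially overlaps it — only the 28.57 mm² overlap (of its 101.82 mm²) is removed, clipping the outline; the r=2 cylinder at (2.5, -1.5) partially overlaps it — only the 0.60 mm² overlap (of its 11.31 mm²) is removed, clipping the outline — area = 251.33 mm²; (whole slice rotated 30° about Z — lengths, areas and connectivity unchanged). So its area = 251.33 mm². Layer 38 is larger (279.90 vs 251.33 mm²).

layer 38 (z = 10.64 mm)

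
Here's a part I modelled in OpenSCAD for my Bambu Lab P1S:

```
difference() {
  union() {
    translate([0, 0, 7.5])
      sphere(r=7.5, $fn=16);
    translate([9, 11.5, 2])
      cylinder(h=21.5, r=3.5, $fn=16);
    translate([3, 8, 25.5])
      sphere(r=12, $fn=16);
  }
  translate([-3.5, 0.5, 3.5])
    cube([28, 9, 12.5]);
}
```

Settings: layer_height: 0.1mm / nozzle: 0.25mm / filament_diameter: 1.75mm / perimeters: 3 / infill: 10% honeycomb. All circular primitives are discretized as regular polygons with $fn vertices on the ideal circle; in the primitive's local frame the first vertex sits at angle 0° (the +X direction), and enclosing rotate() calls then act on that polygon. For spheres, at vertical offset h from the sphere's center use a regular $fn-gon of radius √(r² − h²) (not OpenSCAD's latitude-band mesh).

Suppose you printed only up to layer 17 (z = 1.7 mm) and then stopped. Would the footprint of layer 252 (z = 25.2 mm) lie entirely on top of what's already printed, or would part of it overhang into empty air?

part overhangs

Compare the two slices. At z = 1.7: the r=7.5 sphere contributes a regular 16-gon of circumradius √(7.5²−5.8²) = 4.755 (area = (16/2)·4.755²·sin(360°/16) = 69.22 mm²); the cylinder at (9, 11.5) is not intersected at this z (z outside [2, 23.5]); the sphere at (3, 8) does not reach this height (|z−center|=23.800 > r=12); Merging all regions: only the r=7.5 sphere is present, so the union is just that shape — area = 69.22 mm²; the cube at (-3.5, 0.5) does not reach this height (z outside [3.5, 16]); Subtracting the remaining from the first: none of the subtracted shapes is present at this height, so the result so far is unchanged — area = 69.22 mm². At z = 25.2: the sphere does not reach this height (|z−center|=17.700 > r=7.5); the cylinder at (9, 11.5) is not intersected at this z (z outside [2, 23.5]); the sphere at (3, 8): section is a regular 16-gon, circumradius = √(r²−h²) = √(12²−0.3²) = 11.996 (area = (16/2)·11.996²·sin(360°/16) = 440.58 mm²); Merging all regions: only the r=12 sphere at (3, 8) is present, so the union is just that shape — area = 440.58 mm²; the cube at (-3.5, 0.5) is not intersected at this z (z outside [3.5, 16]); After the difference (first − rest): none of the subtracted shapes is present at this height, so that combined region is unchanged — area = 440.58 mm². Checking containment: at z = 25.2 the cross-section extends beyond the z = 1.7 cross-section by about 379.24 mm².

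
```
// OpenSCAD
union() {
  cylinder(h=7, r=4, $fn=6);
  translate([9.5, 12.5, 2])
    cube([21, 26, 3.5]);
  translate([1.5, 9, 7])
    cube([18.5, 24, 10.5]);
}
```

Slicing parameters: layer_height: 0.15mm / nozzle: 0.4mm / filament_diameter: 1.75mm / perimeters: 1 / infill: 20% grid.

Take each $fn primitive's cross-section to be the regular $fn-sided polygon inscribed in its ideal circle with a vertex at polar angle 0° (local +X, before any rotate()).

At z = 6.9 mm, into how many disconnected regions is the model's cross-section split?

1

At z = 6.9 mm: the r=4 cylinder gives a regular 6-gon of circumradius 4 (constant along its height); the cube at (9.5, 12.5) is not intersected at this z (z outside [2, 5.5]); the cube at (1.5, 9) does not reach this height (z outside [7, 17.5]); Taking the union: only the r=4 cylinder is present, so the union is just that shape — 1 connected region. The result has 1 disconnected region.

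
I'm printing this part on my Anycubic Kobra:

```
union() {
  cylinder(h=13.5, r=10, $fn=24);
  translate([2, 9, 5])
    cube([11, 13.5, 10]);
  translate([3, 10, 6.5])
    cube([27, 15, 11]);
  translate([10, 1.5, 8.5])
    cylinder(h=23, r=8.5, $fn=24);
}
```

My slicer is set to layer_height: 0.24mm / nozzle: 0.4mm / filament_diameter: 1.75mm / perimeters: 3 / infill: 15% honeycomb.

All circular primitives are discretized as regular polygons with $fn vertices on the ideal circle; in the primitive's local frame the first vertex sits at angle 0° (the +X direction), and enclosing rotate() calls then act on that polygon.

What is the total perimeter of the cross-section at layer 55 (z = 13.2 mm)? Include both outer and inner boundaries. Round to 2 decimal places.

At z = 13.2 mm: the r=10 cylinder contributes a regular 24-gon of circumradius 10 (perimeter = 2·24·10.000·sin(180°/24) = 62.65 mm); the cube at (2, 9) is present — its section is the full 11×13.5 rectangle (perimeter 49.00 mm); the cube at (3, 10) is present — its section is the full 27×15 rectangle (perimeter 84.00 mm); the cylinder at (10, 1.5): section is a regular 24-gon, circumradius r=8.5 (perimeter = 2·24·8.500·sin(180°/24) = 53.25 mm); Taking the union: the regions partially overlap (shared area 219.69 mm²), so the edge portions inside another operand are dropped and the merged outline is re-measured after clipping — boundary (outer + 1 inner loop) = 147.93 mm. Overall, the cross-section is one region with 1 hole. Total boundary length (outer + inner) = 147.93 mm.

147.93 mm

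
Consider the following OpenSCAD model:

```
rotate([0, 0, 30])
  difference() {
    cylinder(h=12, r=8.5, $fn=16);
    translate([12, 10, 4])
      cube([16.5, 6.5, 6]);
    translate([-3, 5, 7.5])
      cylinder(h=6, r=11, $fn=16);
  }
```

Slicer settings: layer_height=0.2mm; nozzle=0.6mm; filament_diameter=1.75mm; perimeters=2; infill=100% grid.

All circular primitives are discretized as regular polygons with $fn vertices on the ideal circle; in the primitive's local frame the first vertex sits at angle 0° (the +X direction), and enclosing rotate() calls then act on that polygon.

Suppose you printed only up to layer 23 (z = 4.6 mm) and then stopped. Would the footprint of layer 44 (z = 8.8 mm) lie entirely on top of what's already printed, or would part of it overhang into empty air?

entirely on top

Compare the two slices. At z = 4.6: the cylinder: section is a regular 16-gon, circumradius r=8.5 (area = (16/2)·8.500²·sin(360°/16) = 221.19 mm²); the 16.5×6.5 cube at (12, 10) contributes its full rectangle (area 107.25 mm²); the cylinder at (-3, 5) is not intersected at this z (z outside [7.5, 13.5]); Taking the first minus the rest: starting from the r=8.5 cylinder (221.19 mm²), the 16.5×6.5 cube at (12, 10) misses the remaining region (no effect) — area = 221.19 mm²; (rotated 30° about Z; rotation is an isometry so areas/perimeters/island counts are preserved). At z = 8.8: the r=8.5 cylinder contributes a regular 16-gon of circumradius 8.5 (area = (16/2)·8.500²·sin(360°/16) = 221.19 mm²); the cube at (12, 10) is present — its section is the full 16.5×6.5 rectangle (area 107.25 mm²); the r=11 cylinder at (-3, 5) contributes a regular 16-gon of circumradius 11 (area = (16/2)·11.000²·sin(360°/16) = 370.44 mm²); Taking the first minus the rest: starting from the r=8.5 cylinder (221.19 mm²), the 16.5×6.5 cube at (12, 10) misses the remaining region (no effect); the r=11 cylinder at (-3, 5) partially overlaps it — only the 174.52 mm² overlap (of its 370.44 mm²) is removed, clipping the outline — area = 46.68 mm²; (whole slice rotated 30° about Z — lengths, areas and connectivity unchanged). Checking containment: the cross-section at z = 8.8 is a subset of the cross-section at z = 4.6.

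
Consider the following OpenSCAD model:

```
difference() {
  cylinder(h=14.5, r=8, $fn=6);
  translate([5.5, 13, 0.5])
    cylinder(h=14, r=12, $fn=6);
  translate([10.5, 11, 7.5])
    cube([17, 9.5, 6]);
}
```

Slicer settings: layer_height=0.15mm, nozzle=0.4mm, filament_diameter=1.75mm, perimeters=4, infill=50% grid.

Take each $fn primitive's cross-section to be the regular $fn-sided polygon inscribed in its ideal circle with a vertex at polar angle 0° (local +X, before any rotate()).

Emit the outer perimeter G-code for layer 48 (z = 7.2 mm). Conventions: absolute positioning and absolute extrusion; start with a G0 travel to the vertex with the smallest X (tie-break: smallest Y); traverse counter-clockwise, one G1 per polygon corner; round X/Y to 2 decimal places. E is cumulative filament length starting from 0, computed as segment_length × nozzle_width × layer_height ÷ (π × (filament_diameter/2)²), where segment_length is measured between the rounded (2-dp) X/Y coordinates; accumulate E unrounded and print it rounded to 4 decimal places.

At z = 7.2 mm: the r=8 cylinder contributes a regular 6-gon of circumradius 8; the cylinder at (5.5, 13): section is a regular 6-gon, circumradius r=12; the cube at (10.5, 11) is not intersected at this z (z outside [7.5, 13.5]); Taking the first minus the rest: starting from the r=8 cylinder, the r=12 cylinder at (5.5, 13) partially overlaps it — only the 30.22 mm² overlap (of its 374.12 mm²) is removed, clipping the outline — 1 connected region. The outline is a single polygon with 8 vertices. Extrusion per mm of travel: 0.4 × 0.15 / (π × 0.875²) = 0.024945. Accumulating E over each segment gives final E = 1.1975.

G0 X-8.00 Y0.00 Z7.20
G1 X-4.00 Y-6.93 E0.1996
G1 X4.00 Y-6.93 E0.3992
G1 X8.00 Y0.00 E0.5988
G1 X6.49 Y2.61 E0.6740
G1 X-0.50 Y2.61 E0.8483
G1 X-2.99 Y6.93 E0.9727
G1 X-4.00 Y6.93 E0.9979
G1 X-8.00 Y0.00 E1.1975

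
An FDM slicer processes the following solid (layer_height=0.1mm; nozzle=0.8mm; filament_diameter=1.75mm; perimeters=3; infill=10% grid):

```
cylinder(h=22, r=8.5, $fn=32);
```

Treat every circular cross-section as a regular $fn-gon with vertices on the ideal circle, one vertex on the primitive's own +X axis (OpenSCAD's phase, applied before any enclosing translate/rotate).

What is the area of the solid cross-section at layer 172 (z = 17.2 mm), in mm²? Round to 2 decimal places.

225.52 mm²

At z = 17.2 mm: the cylinder: section is a regular 32-gon, circumradius r=8.5 (area = (32/2)·8.500²·sin(360°/32) = 225.52 mm²). Overall, the cross-section is a single solid region. Net area = 225.52 mm².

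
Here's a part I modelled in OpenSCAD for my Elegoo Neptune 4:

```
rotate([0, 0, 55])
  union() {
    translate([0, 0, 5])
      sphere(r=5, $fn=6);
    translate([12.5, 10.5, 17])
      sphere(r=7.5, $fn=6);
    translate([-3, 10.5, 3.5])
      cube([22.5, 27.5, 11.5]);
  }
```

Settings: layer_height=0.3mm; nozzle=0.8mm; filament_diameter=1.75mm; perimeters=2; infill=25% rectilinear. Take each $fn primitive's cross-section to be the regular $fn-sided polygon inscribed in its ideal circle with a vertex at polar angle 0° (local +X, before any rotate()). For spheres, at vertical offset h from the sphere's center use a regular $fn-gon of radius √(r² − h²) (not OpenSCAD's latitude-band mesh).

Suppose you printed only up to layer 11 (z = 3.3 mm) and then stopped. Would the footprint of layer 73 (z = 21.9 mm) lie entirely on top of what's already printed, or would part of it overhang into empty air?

Compare the two slices. At z = 3.3: the r=5 sphere slices to a regular 6-gon of circumradius 4.702 (√(r²−h²) with h=1.7 from center) (area = (6/2)·4.702²·sin(360°/6) = 57.44 mm²); the sphere at (12.5, 10.5) is absent (|z−center|=13.700 > r=7.5); the cube at (-3, 10.5) does not reach this height (z outside [3.5, 15]); Merging all regions: only the r=5 sphere is present, so the union is just that shape — area = 57.44 mm²; (rotated 55° about Z; rotation is an isometry so areas/perimeters/island counts are preserved). At z = 21.9: the sphere is not intersected at this z (|z−center|=16.900 > r=5); the sphere at (12.5, 10.5): section is a regular 6-gon, circumradius = √(r²−h²) = √(7.5²−4.9²) = 5.678 (area = (6/2)·5.678²·sin(360°/6) = 83.76 mm²); the cube at (-3, 10.5) is absent (z outside [3.5, 15]); Taking the union: only the r=7.5 sphere at (12.5, 10.5) is present, so the union is just that shape — area = 83.76 mm²; (whole slice rotated 55° about Z — lengths, areas and connectivity unchanged). Checking containment: at z = 21.9 the cross-section extends beyond the z = 3.3 cross-section by about 83.76 mm².

part overhangs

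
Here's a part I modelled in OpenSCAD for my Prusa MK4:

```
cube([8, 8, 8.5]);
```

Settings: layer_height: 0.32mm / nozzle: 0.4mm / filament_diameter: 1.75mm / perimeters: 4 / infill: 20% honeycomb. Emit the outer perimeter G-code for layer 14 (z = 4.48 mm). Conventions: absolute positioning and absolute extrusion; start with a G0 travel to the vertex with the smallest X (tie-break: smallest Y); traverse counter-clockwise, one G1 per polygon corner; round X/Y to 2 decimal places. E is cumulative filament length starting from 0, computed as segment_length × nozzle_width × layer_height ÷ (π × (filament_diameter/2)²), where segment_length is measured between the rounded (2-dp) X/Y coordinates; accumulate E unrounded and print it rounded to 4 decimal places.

At z = 4.48 mm: the cube (footprint 8×8) is included at this height. The outline is a single polygon with 4 vertices. Extrusion per mm of travel: 0.4 × 0.32 / (π × 0.875²) = 0.053216. Accumulating E over each segment gives final E = 1.7029.

G0 X0.00 Y0.00 Z4.48
G1 X8.00 Y0.00 E0.4257
G1 X8.00 Y8.00 E0.8515
G1 X0.00 Y8.00 E1.2772
G1 X0.00 Y0.00 E1.7029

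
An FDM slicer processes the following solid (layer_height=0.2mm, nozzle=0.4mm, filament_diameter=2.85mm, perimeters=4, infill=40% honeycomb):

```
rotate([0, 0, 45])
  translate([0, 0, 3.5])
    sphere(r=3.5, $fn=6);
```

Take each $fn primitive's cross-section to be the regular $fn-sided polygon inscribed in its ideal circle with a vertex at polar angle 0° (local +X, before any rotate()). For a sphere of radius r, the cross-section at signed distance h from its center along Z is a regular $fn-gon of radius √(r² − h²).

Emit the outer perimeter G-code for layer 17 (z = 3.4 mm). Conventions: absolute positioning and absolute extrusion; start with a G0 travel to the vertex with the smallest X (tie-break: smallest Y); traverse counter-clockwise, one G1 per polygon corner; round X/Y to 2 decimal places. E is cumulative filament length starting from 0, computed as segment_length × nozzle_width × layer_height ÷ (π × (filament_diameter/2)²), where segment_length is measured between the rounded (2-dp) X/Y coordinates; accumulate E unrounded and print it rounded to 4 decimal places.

G0 X-3.38 Y0.91 Z3.40
G1 X-2.47 Y-2.47 E0.0439
G1 X0.91 Y-3.38 E0.0878
G1 X3.38 Y-0.91 E0.1316
G1 X2.47 Y2.47 E0.1755
G1 X-0.91 Y3.38 E0.2194
G1 X-3.38 Y0.91 E0.2632

At z = 3.4 mm: the r=3.5 sphere slices to a regular 6-gon of circumradius 3.499 (√(r²−h²) with h=0.1 from center); (whole slice rotated 45° about Z — lengths, areas and connectivity unchanged). The outline is a single polygon with 6 vertices. Extrusion per mm of travel: 0.4 × 0.2 / (π × 1.425²) = 0.012540. Accumulating E over each segment gives final E = 0.2632.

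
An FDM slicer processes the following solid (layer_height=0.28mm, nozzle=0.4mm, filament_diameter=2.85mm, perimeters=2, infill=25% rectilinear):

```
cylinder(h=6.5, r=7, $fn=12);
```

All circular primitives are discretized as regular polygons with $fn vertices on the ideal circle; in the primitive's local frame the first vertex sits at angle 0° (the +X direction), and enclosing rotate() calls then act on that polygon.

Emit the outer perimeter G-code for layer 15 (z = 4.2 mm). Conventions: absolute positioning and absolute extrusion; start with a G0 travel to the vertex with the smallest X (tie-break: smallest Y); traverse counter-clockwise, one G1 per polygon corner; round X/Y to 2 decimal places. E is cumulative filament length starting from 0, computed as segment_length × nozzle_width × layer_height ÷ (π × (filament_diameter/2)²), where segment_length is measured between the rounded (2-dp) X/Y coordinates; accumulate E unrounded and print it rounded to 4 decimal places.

At z = 4.2 mm: the r=7 cylinder gives a regular 12-gon of circumradius 7 (constant along its height). The outline is a single polygon with 12 vertices. Extrusion per mm of travel: 0.4 × 0.28 / (π × 1.425²) = 0.017557. Accumulating E over each segment gives final E = 0.7632.

G0 X-7.00 Y0.00 Z4.20
G1 X-6.06 Y-3.50 E0.0636
G1 X-3.50 Y-6.06 E0.1272
G1 X0.00 Y-7.00 E0.1908
G1 X3.50 Y-6.06 E0.2544
G1 X6.06 Y-3.50 E0.3180
G1 X7.00 Y0.00 E0.3816
G1 X6.06 Y3.50 E0.4452
G1 X3.50 Y6.06 E0.5088
G1 X0.00 Y7.00 E0.5724
G1 X-3.50 Y6.06 E0.6361
G1 X-6.06 Y3.50 E0.6996
G1 X-7.00 Y0.00 E0.7632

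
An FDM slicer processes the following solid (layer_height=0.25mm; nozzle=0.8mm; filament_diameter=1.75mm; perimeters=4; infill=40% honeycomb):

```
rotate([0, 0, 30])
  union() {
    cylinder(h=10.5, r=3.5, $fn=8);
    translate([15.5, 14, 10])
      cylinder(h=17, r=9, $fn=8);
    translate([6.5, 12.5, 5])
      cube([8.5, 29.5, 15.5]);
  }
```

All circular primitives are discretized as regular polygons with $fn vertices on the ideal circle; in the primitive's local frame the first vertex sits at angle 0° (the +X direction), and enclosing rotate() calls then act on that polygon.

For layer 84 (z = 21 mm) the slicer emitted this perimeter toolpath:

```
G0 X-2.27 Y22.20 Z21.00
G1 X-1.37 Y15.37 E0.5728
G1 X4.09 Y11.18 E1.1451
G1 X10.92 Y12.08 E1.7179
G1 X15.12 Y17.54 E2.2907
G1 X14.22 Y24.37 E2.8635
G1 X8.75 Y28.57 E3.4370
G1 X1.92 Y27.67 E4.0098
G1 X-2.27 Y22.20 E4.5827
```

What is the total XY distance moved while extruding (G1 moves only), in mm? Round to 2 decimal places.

Sum the Euclidean lengths of each G1 segment: total = 55.11 mm.

55.11 mm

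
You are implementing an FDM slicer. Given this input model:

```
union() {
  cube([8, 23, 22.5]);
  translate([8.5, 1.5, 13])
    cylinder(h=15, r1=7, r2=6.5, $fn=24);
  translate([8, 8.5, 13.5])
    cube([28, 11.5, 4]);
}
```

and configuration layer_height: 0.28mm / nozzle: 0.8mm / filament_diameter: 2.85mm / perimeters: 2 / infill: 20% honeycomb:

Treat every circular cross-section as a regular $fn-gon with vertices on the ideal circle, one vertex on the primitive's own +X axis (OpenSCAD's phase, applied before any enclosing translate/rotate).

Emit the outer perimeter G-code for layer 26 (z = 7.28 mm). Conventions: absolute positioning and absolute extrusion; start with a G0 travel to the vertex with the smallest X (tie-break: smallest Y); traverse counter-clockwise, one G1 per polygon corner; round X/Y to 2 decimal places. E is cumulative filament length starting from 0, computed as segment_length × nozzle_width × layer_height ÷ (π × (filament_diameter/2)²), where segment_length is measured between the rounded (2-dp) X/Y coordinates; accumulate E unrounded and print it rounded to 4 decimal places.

At z = 7.28 mm: the 8×23 cube contributes its full rectangle; the cone at (8.5, 1.5) is absent (z outside [13, 28]); the cube at (8, 8.5) is absent (z outside [13.5, 17.5]); Combining (union): only the 8×23 cube is present, so the union is just that shape — 1 connected region. The outline is a single polygon with 4 vertices. Extrusion per mm of travel: 0.8 × 0.28 / (π × 1.425²) = 0.035113. Accumulating E over each segment gives final E = 2.1770.

G0 X0.00 Y0.00 Z7.28
G1 X8.00 Y0.00 E0.2809
G1 X8.00 Y23.00 E1.0885
G1 X0.00 Y23.00 E1.3694
G1 X0.00 Y0.00 E2.1770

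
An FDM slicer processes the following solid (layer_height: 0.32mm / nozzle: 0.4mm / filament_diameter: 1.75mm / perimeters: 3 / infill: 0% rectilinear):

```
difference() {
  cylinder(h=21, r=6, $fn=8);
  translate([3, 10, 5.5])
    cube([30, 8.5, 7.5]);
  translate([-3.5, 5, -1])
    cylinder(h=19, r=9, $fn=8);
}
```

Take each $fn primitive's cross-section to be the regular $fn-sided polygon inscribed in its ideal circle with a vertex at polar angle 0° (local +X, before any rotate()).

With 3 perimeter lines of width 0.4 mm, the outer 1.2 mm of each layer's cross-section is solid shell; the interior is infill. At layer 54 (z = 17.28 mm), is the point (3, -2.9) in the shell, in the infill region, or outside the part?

At z = 17.28 mm: the cylinder: section is a regular 8-gon, circumradius r=6; the cube at (3, 10) does not reach this height (z outside [5.5, 13]); the r=9 cylinder at (-3.5, 5) gives a regular 8-gon of circumradius 9 (constant along its height); Subtracting the remaining from the first: starting from the r=6 cylinder, the r=9 cylinder at (-3.5, 5) partially overlaps it — only the 70.88 mm² overlap (of its 229.10 mm²) is removed, clipping the outline — 1 connected region. Overall, the cross-section is a single solid region. The nearest boundary edge runs (-3.50, -4.00)→(2.86, -1.36); distance from the point to it = 1.47 mm. The point is inside the cross-section and 1.47 mm from the nearest boundary — more than the 1.2 mm shell width (3 × 0.4), so it's in the infill interior.

infill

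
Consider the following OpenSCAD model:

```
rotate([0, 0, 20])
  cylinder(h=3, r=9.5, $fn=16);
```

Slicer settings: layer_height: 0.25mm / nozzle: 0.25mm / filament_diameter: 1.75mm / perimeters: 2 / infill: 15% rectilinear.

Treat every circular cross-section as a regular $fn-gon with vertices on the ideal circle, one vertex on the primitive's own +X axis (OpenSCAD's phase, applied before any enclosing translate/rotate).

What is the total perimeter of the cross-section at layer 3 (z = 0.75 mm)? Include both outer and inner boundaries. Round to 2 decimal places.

59.31 mm

At z = 0.75 mm: the r=9.5 cylinder gives a regular 16-gon of circumradius 9.5 (constant along its height) (perimeter = 2·16·9.500·sin(180°/16) = 59.31 mm); (whole slice rotated 20° about Z — lengths, areas and connectivity unchanged). Overall, the cross-section is a single solid region. Total boundary length (outer) = 59.31 mm.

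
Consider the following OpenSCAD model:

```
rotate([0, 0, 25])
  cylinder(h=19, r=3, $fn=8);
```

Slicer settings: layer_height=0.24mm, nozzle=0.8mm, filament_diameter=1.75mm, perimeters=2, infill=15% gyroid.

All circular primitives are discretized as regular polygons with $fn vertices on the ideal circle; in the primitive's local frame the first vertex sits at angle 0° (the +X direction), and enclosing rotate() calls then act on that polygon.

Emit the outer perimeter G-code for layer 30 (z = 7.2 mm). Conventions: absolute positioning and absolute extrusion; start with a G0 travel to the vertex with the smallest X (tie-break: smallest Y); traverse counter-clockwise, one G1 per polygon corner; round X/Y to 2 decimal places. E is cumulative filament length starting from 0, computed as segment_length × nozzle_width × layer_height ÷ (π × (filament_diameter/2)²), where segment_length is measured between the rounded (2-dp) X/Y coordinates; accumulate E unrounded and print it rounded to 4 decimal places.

At z = 7.2 mm: the r=3 cylinder gives a regular 8-gon of circumradius 3 (constant along its height); (rotated 25° about Z; rotation is an isometry so areas/perimeters/island counts are preserved). The outline is a single polygon with 8 vertices. Extrusion per mm of travel: 0.8 × 0.24 / (π × 0.875²) = 0.079824. Accumulating E over each segment gives final E = 1.4673.

G0 X-2.82 Y1.03 Z7.20
G1 X-2.72 Y-1.27 E0.1838
G1 X-1.03 Y-2.82 E0.3668
G1 X1.27 Y-2.72 E0.5506
G1 X2.82 Y-1.03 E0.7336
G1 X2.72 Y1.27 E0.9174
G1 X1.03 Y2.82 E1.1005
G1 X-1.27 Y2.72 E1.2842
G1 X-2.82 Y1.03 E1.4673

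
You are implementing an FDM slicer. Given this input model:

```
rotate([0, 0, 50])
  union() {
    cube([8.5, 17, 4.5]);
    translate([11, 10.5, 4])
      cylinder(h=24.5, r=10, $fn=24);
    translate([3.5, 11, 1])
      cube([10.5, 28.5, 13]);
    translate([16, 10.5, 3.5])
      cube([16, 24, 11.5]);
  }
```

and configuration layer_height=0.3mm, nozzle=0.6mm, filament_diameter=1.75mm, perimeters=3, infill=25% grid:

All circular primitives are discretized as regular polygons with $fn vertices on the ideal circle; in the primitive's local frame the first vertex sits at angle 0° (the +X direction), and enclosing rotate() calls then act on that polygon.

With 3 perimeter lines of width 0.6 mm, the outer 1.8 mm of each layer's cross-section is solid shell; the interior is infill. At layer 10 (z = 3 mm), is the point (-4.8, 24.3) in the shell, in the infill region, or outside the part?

At z = 3 mm: the cube is present — its section is the full 8.5×17 rectangle; the cylinder at (11, 10.5) is not intersected at this z (z outside [4, 28.5]); the cube at (3.5, 11) (footprint 10.5×28.5) is included at this height; the cube at (16, 10.5) is absent (z outside [3.5, 15]); Merging all regions: the regions partially overlap (shared area 30.00 mm²), so overlapping operands fuse into one piece — 1 connected region; (whole slice rotated 50° about Z — lengths, areas and connectivity unchanged). Overall, the cross-section is a single solid region. Undo the 50° rotation: the query point maps to (15.529, 19.297) in the un-rotated model frame. The nearest boundary edge runs (14.00, 39.50)→(14.00, 11.00); distance from the point to it = 1.53 mm. The point is not inside any of the regions above, so it lies outside the cross-section (1.53 mm from the nearest boundary).

outside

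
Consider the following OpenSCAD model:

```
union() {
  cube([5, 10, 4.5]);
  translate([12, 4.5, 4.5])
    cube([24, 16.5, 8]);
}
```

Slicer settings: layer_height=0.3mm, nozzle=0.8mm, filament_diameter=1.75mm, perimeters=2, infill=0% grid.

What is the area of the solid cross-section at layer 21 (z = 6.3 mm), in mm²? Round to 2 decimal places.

At z = 6.3 mm: the cube does not reach this height (z outside [0, 4.5]); the cube at (12, 4.5) (footprint 24×16.5) is included at this height (area 396.00 mm²); Taking the union: only the 24×16.5 cube at (12, 4.5) is present, so the union is just that shape — area = 396.00 mm². Overall, the cross-section is a single solid region. Net area = 396.00 mm².

396.00 mm²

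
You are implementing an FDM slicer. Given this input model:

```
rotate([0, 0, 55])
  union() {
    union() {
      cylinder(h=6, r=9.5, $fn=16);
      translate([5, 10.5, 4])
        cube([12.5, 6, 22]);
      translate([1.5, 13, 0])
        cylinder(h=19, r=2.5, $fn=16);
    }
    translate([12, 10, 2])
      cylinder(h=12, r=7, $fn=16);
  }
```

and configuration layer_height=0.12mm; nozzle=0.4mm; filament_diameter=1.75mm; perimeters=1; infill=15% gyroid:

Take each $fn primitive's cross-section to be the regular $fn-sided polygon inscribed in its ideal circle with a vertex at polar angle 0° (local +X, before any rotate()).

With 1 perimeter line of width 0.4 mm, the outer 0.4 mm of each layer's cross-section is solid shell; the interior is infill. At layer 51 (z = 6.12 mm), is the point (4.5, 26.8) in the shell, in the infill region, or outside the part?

At z = 6.12 mm: the cylinder does not reach this height (z outside [0, 6]); the cube at (5, 10.5) (footprint 12.5×6) is included at this height; the r=2.5 cylinder at (1.5, 13) contributes a regular 16-gon of circumradius 2.5; Merging all regions: the 2 present regions are separate (no shared area or edge), so areas and boundary lengths simply add and each stays a separate island — 2 connected regions; the cylinder at (12, 10): section is a regular 16-gon, circumradius r=7; Taking the union: the regions partially overlap (shared area 63.52 mm²), so overlapping operands fuse into one piece — 2 connected regions; (rotated 55° about Z; rotation is an isometry so areas/perimeters/island counts are preserved). Overall, the cross-section has 2 separate islands. Undo the 55° rotation: the query point maps to (24.534, 11.686) in the un-rotated model frame. The nearest boundary edge runs (18.47, 12.68)→(19.00, 10.00); distance from the point to it = 5.76 mm. The point is not inside any of the regions above, so it lies outside the cross-section (5.76 mm from the nearest boundary).

outside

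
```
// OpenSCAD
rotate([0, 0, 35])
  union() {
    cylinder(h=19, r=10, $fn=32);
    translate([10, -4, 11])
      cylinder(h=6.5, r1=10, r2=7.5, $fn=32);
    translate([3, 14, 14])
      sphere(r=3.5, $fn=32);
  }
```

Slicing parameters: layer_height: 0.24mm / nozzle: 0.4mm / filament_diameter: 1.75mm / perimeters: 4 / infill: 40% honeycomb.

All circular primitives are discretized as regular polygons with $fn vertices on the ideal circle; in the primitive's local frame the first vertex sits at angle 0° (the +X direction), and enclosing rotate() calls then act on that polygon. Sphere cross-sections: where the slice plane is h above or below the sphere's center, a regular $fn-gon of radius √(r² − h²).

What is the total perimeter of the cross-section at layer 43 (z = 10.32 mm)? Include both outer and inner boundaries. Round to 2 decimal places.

At z = 10.32 mm: the r=10 cylinder gives a regular 32-gon of circumradius 10 (constant along its height) (perimeter = 2·32·10.000·sin(180°/32) = 62.73 mm); the cone at (10, -4) does not reach this height (z outside [11, 17.5]); the sphere at (3, 14) is not intersected at this z (|z−center|=3.680 > r=3.5); Merging all regions: only the r=10 cylinder is present, so the union is just that shape — boundary = 62.73 mm; (whole slice rotated 35° about Z — lengths, areas and connectivity unchanged). Overall, the cross-section is a single solid region. Total boundary length (outer) = 62.73 mm.

62.73 mm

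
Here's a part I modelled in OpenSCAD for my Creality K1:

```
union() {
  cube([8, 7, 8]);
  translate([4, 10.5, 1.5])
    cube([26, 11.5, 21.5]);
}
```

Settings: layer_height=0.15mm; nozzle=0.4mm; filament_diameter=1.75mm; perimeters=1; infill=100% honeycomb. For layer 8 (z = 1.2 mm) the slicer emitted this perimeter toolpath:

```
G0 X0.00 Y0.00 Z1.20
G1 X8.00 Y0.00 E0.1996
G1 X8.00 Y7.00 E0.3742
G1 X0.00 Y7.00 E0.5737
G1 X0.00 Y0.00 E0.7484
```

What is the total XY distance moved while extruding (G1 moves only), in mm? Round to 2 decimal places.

30.00 mm

Sum the Euclidean lengths of each G1 segment: total = 30.00 mm.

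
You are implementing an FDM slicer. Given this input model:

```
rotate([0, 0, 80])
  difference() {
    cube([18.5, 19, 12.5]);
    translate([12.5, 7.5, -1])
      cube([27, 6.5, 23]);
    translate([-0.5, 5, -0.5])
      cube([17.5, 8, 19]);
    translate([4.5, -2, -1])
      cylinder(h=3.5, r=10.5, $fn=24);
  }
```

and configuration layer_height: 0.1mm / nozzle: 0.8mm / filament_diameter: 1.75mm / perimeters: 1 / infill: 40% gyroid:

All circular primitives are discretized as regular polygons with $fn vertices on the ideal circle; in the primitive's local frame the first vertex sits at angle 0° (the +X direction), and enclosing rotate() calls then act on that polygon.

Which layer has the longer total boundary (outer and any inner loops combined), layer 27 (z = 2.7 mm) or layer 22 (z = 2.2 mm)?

Layer 27 (z = 2.7): the cube is present — its section is the full 18.5×19 rectangle (perimeter 75.00 mm); the cube at (12.5, 7.5) is present — its section is the full 27×6.5 rectangle (perimeter 67.00 mm); the 17.5×8 cube at (-0.5, 5) contributes its full rectangle (perimeter 51.00 mm); the cylinder at (4.5, -2) does not reach this height (z outside [-1, 2.5]); After the difference (first − rest): starting from the 18.5×19 cube, the 27×6.5 cube at (12.5, 7.5) partially overlaps it — only the 39.00 mm² overlap (of its 175.50 mm²) is removed, clipping the outline; the 17.5×8 cube at (-0.5, 5) partially overlaps it — only the 111.25 mm² overlap (of its 140.00 mm²) is removed, clipping the outline — boundary = 101.00 mm; (whole slice rotated 80° about Z — lengths, areas and connectivity unchanged). So its perimeter = 101.00 mm. Layer 22 (z = 2.2): the 18.5×19 cube contributes its full rectangle (perimeter 75.00 mm); the 27×6.5 cube at (12.5, 7.5) contributes its full rectangle (perimeter 67.00 mm); the 17.5×8 cube at (-0.5, 5) contributes its full rectangle (perimeter 51.00 mm); the r=10.5 cylinder at (4.5, -2) contributes a regular 24-gon of circumradius 10.5 (perimeter = 2·24·10.500·sin(180°/24) = 65.79 mm); Taking the first minus the rest: starting from the 18.5×19 cube, the 27×6.5 cube at (12.5, 7.5) partially overlaps it — only the 39.00 mm² overlap (of its 175.50 mm²) is removed, clipping the outline; the 17.5×8 cube at (-0.5, 5) partially overlaps it — only the 111.25 mm² overlap (of its 140.00 mm²) is removed, clipping the outline; the r=10.5 cylinder at (4.5, -2) partially overlaps it — only the 68.91 mm² overlap (of its 342.42 mm²) is removed, clipping the outline — boundary = 74.68 mm; (rotated 80° about Z; rotation is an isometry so areas/perimeters/island counts are preserved). So its perimeter = 74.68 mm. Layer 27 is larger (101.00 vs 74.68 mm).

layer 27 (z = 2.7 mm)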